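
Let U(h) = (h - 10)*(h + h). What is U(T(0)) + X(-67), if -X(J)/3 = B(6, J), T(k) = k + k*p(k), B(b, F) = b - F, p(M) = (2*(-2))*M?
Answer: -219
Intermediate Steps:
p(M) = -4*M
T(k) = k - 4*k² (T(k) = k + k*(-4*k) = k - 4*k²)
X(J) = -18 + 3*J (X(J) = -3*(6 - J) = -18 + 3*J)
U(h) = 2*h*(-10 + h) (U(h) = (-10 + h)*(2*h) = 2*h*(-10 + h))
U(T(0)) + X(-67) = 2*(0*(1 - 4*0))*(-10 + 0*(1 - 4*0)) + (-18 + 3*(-67)) = 2*(0*(1 + 0))*(-10 + 0*(1 + 0)) + (-18 - 201) = 2*(0*1)*(-10 + 0*1) - 219 = 2*0*(-10 + 0) - 219 = 2*0*(-10) - 219 = 0 - 219 = -219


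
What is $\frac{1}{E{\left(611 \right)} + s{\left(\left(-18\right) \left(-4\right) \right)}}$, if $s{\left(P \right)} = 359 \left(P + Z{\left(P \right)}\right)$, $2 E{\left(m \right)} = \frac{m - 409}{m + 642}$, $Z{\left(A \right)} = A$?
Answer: $\frac{1253}{64775189} \approx 1.9344 \cdot 10^{-5}$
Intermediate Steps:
$E{\left(m \right)} = \frac{-409 + m}{2 \left(642 + m\right)}$ ($E{\left(m \right)} = \frac{\left(m - 409\right) \frac{1}{m + 642}}{2} = \frac{\left(-409 + m\right) \frac{1}{642 + m}}{2} = \frac{\frac{1}{642 + m} \left(-409 + m\right)}{2} = \frac{-409 + m}{2 \left(642 + m\right)}$)
$s{\left(P \right)} = 718 P$ ($s{\left(P \right)} = 359 \left(P + P\right) = 359 \cdot 2 P = 718 P$)
$\frac{1}{E{\left(611 \right)} + s{\left(\left(-18\right) \left(-4\right) \right)}} = \frac{1}{\frac{-409 + 611}{2 \left(642 + 611\right)} + 718 \left(\left(-18\right) \left(-4\right)\right)} = \frac{1}{\frac{1}{2} \cdot \frac{1}{1253} \cdot 202 + 718 \cdot 72} = \frac{1}{\frac{1}{2} \cdot \frac{1}{1253} \cdot 202 + 51696} = \frac{1}{\frac{101}{1253} + 51696} = \frac{1}{\frac{64775189}{1253}} = \frac{1253}{64775189}$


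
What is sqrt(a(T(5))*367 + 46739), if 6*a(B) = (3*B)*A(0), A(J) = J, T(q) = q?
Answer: sqrt(46739) ≈ 216.19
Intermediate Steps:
a(B) = 0 (a(B) = ((3*B)*0)/6 = (1/6)*0 = 0)
sqrt(a(T(5))*367 + 46739) = sqrt(0*367 + 46739) = sqrt(0 + 46739) = sqrt(46739)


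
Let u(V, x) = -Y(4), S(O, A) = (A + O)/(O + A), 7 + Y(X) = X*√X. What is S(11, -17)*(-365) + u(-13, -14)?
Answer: -366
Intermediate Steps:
Y(X) = -7 + X^(3/2) (Y(X) = -7 + X*√X = -7 + X^(3/2))
S(O, A) = 1 (S(O, A) = (A + O)/(A + O) = 1)
u(V, x) = -1 (u(V, x) = -(-7 + 4^(3/2)) = -(-7 + 8) = -1*1 = -1)
S(11, -17)*(-365) + u(-13, -14) = 1*(-365) - 1 = -365 - 1 = -366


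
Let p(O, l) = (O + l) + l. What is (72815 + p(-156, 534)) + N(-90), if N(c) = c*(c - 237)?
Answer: 103157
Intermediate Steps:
p(O, l) = O + 2*l
N(c) = c*(-237 + c)
(72815 + p(-156, 534)) + N(-90) = (72815 + (-156 + 2*534)) - 90*(-237 - 90) = (72815 + (-156 + 1068)) - 90*(-327) = (72815 + 912) + 29430 = 73727 + 29430 = 103157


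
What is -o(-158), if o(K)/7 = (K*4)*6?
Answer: 26544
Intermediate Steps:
o(K) = 168*K (o(K) = 7*((K*4)*6) = 7*((4*K)*6) = 7*(24*K) = 168*K)
-o(-158) = -168*(-158) = -1*(-26544) = 26544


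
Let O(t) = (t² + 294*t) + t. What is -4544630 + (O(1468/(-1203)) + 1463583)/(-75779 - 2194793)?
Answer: -14933621001940920931/3285992233548 ≈ -4.5446e+6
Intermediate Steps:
O(t) = t² + 295*t
-4544630 + (O(1468/(-1203)) + 1463583)/(-75779 - 2194793) = -4544630 + ((1468/(-1203))*(295 + 1468/(-1203)) + 1463583)/(-75779 - 2194793) = -4544630 + ((1468*(-1/1203))*(295 + 1468*(-1/1203)) + 1463583)/(-2270572) = -4544630 + (-1468*(295 - 1468/1203)/1203 + 1463583)*(-1/2270572) = -4544630 + (-1468/1203*353417/1203 + 1463583)*(-1/2270572) = -4544630 + (-518816156/1447209 + 1463583)*(-1/2270572) = -4544630 + (2117591673691/1447209)*(-1/2270572) = -4544630 - 2117591673691/3285992233548 = -14933621001940920931/3285992233548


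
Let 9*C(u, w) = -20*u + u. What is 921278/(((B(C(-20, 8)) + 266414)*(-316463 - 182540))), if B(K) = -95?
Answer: -921278/132893979957 ≈ -6.9324e-6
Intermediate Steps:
C(u, w) = -19*u/9 (C(u, w) = (-20*u + u)/9 = (-19*u)/9 = -19*u/9)
921278/(((B(C(-20, 8)) + 266414)*(-316463 - 182540))) = 921278/(((-95 + 266414)*(-316463 - 182540))) = 921278/((266319*(-499003))) = 921278/(-132893979957) = 921278*(-1/132893979957) = -921278/132893979957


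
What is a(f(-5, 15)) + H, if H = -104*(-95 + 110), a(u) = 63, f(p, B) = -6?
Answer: -1497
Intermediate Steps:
H = -1560 (H = -104*15 = -1560)
a(f(-5, 15)) + H = 63 - 1560 = -1497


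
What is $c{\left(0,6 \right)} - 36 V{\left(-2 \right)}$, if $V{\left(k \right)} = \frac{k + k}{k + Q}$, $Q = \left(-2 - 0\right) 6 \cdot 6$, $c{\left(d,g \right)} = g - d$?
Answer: $\frac{150}{37} \approx 4.0541$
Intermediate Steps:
$Q = -72$ ($Q = \left(-2 + 0\right) 6 \cdot 6 = \left(-2\right) 6 \cdot 6 = \left(-12\right) 6 = -72$)
$V{\left(k \right)} = \frac{2 k}{-72 + k}$ ($V{\left(k \right)} = \frac{k + k}{k - 72} = \frac{2 k}{-72 + k}$)
$c{\left(0,6 \right)} - 36 V{\left(-2 \right)} = \left(6 - 0\right) - 36 \cdot 2 \left(-2\right) \frac{1}{-72 - 2} = \left(6 + 0\right) - 36 \cdot 2 \left(-2\right) \frac{1}{-74} = 6 - 36 \cdot 2 \left(-2\right) \left(- \frac{1}{74}\right) = 6 - \frac{72}{37} = \frac{150}{37}$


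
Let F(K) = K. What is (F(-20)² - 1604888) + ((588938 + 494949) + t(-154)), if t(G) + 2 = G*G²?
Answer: -4172867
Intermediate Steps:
t(G) = -2 + G³ (t(G) = -2 + G*G² = -2 + G³)
(F(-20)² - 1604888) + ((588938 + 494949) + t(-154)) = ((-20)² - 1604888) + ((588938 + 494949) + (-2 + (-154)³)) = (400 - 1604888) + (1083887 + (-2 - 3652264)) = -1604488 + (1083887 - 3652266) = -1604488 - 2568379 = -4172867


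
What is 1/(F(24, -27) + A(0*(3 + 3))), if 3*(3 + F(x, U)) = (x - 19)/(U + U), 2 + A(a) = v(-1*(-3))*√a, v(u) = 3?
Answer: -162/815 ≈ -0.19877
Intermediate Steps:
A(a) = -2 + 3*√a
F(x, U) = -3 + (-19 + x)/(6*U) (F(x, U) = -3 + ((x - 19)/(U + U))/3 = -3 + ((-19 + x)/((2*U)))/3 = -3 + ((-19 + x)*(1/(2*U)))/3 = -3 + ((-19 + x)/(2*U))/3 = -3 + (-19 + x)/(6*U))
1/(F(24, -27) + A(0*(3 + 3))) = 1/((⅙)*(-19 + 24 - 18*(-27))/(-27) + (-2 + 3*√(0*(3 + 3)))) = 1/((⅙)*(-1/27)*(-19 + 24 + 486) + (-2 + 3*√(0*6))) = 1/((⅙)*(-1/27)*491 + (-2 + 3*√0)) = 1/(-491/162 + (-2 + 3*0)) = 1/(-491/162 + (-2 + 0)) = 1/(-491/162 - 2) = 1/(-815/162) = -162/815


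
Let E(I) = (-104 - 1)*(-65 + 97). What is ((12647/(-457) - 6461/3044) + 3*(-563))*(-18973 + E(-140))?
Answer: 53398907762481/1391108 ≈ 3.8386e+7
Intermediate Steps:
E(I) = -3360 (E(I) = -105*32 = -3360)
((12647/(-457) - 6461/3044) + 3*(-563))*(-18973 + E(-140)) = ((12647/(-457) - 6461/3044) + 3*(-563))*(-18973 - 3360) = ((12647*(-1/457) - 6461*1/3044) - 1689)*(-22333) = ((-12647/457 - 6461/3044) - 1689)*(-22333) = (-41450145/1391108 - 1689)*(-22333) = -2391031557/1391108*(-22333) = 53398907762481/1391108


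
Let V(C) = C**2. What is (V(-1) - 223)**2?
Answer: 49284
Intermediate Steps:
(V(-1) - 223)**2 = ((-1)**2 - 223)**2 = (1 - 223)**2 = (-222)**2 = 49284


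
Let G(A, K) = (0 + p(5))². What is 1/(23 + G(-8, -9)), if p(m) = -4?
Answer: 1/39 ≈ 0.025641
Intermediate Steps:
G(A, K) = 16 (G(A, K) = (0 - 4)² = (-4)² = 16)
1/(23 + G(-8, -9)) = 1/(23 + 16) = 1/39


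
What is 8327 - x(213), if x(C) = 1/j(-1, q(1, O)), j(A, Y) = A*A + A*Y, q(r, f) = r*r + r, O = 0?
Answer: 8328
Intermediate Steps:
q(r, f) = r + r**2 (q(r, f) = r**2 + r = r + r**2)
j(A, Y) = A**2 + A*Y
x(C) = -1 (x(C) = 1/(-(-1 + 1*(1 + 1))) = 1/(-(-1 + 1*2)) = 1/(-(-1 + 2)) = 1/(-1*1) = 1/(-1) = -1)
8327 - x(213) = 8327 - 1*(-1) = 8327 + 1 = 8328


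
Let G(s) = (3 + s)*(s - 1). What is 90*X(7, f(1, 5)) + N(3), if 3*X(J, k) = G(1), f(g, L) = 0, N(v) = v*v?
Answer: 9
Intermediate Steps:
N(v) = v²
G(s) = (-1 + s)*(3 + s) (G(s) = (3 + s)*(-1 + s) = (-1 + s)*(3 + s))
X(J, k) = 0 (X(J, k) = (-3 + 1² + 2*1)/3 = (-3 + 1 + 2)/3 = (⅓)*0 = 0)
90*X(7, f(1, 5)) + N(3) = 90*0 + 3² = 0 + 9 = 9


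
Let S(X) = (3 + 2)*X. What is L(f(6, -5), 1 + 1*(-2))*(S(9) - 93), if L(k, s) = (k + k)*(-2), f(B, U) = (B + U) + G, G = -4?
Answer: -576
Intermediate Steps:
f(B, U) = -4 + B + U (f(B, U) = (B + U) - 4 = -4 + B + U)
L(k, s) = -4*k (L(k, s) = (2*k)*(-2) = -4*k)
S(X) = 5*X
L(f(6, -5), 1 + 1*(-2))*(S(9) - 93) = (-4*(-4 + 6 - 5))*(5*9 - 93) = (-4*(-3))*(45 - 93) = 12*(-48) = -576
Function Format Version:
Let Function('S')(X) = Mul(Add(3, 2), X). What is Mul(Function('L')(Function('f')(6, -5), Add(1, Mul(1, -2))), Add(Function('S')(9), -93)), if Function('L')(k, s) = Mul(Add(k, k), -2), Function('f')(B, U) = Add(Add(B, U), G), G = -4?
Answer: -576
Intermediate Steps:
Function('f')(B, U) = Add(-4, B, U) (Function('f')(B, U) = Add(Add(B, U), -4) = Add(-4, B, U))
Function('L')(k, s) = Mul(-4, k) (Function('L')(k, s) = Mul(Mul(2, k), -2) = Mul(-4, k))
Function('S')(X) = Mul(5, X)
Mul(Function('L')(Function('f')(6, -5), Add(1, Mul(1, -2))), Add(Function('S')(9), -93)) = Mul(Mul(-4, Add(-4, 6, -5)), Add(Mul(5, 9), -93)) = Mul(Mul(-4, -3), Add(45, -93)) = Mul(12, -48) = -576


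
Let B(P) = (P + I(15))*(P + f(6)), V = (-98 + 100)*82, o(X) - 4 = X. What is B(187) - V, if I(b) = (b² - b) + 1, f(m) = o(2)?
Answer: 76650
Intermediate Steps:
o(X) = 4 + X
f(m) = 6 (f(m) = 4 + 2 = 6)
I(b) = 1 + b² - b
V = 164 (V = 2*82 = 164)
B(P) = (6 + P)*(211 + P) (B(P) = (P + (1 + 15² - 1*15))*(P + 6) = (P + (1 + 225 - 15))*(6 + P) = (P + 211)*(6 + P) = (211 + P)*(6 + P) = (6 + P)*(211 + P))
B(187) - V = (1266 + 187² + 217*187) - 1*164 = (1266 + 34969 + 40579) - 164 = 76814 - 164 = 76650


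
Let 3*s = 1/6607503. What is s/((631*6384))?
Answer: 1/79851092294736 ≈ 1.2523e-14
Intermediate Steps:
s = 1/19822509 (s = (⅓)/6607503 = (⅓)*(1/6607503) = 1/19822509 ≈ 5.0448e-8)
s/((631*6384)) = 1/(19822509*((631*6384))) = (1/19822509)/4028304 = (1/19822509)*(1/4028304) = 1/79851092294736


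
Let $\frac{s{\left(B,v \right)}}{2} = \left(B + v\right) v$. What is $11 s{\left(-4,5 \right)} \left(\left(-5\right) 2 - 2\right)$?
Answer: $-1320$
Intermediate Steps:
$s{\left(B,v \right)} = 2 v \left(B + v\right)$ ($s{\left(B,v \right)} = 2 \left(B + v\right) v = 2 v \left(B + v\right)$)
$11 s{\left(-4,5 \right)} \left(\left(-5\right) 2 - 2\right) = 11 \cdot 2 \cdot 5 \left(-4 + 5\right) \left(\left(-5\right) 2 - 2\right) = 11 \cdot 2 \cdot 5 \cdot 1 \left(-10 - 2\right) = 11 \cdot 10 \left(-12\right) = 110 \left(-12\right) = -1320$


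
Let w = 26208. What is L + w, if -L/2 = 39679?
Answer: -53150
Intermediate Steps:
L = -79358 (L = -2*39679 = -79358)
L + w = -79358 + 26208 = -53150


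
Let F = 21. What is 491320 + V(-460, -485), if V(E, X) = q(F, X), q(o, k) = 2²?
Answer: 491324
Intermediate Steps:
q(o, k) = 4
V(E, X) = 4
491320 + V(-460, -485) = 491320 + 4 = 491324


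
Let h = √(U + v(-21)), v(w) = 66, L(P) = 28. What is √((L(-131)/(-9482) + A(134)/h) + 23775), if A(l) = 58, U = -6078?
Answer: √(134133060527185401 - 326569509849*I*√167)/2375241 ≈ 154.19 - 0.0024257*I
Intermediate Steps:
h = 6*I*√167 (h = √(-6078 + 66) = √(-6012) = 6*I*√167 ≈ 77.537*I)
√((L(-131)/(-9482) + A(134)/h) + 23775) = √((28/(-9482) + 58/((6*I*√167))) + 23775) = √((28*(-1/9482) + 58*(-I*√167/1002)) + 23775) = √((-14/4741 - 29*I*√167/501) + 23775) = √(112717261/4741 - 29*I*√167/501)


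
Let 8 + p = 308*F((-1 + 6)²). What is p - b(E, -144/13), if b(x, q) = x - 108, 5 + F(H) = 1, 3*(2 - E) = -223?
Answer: -3625/3 ≈ -1208.3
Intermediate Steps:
E = 229/3 (E = 2 - ⅓*(-223) = 2 + 223/3 = 229/3 ≈ 76.333)
F(H) = -4 (F(H) = -5 + 1 = -4)
b(x, q) = -108 + x
p = -1240 (p = -8 + 308*(-4) = -8 - 1232 = -1240)
p - b(E, -144/13) = -1240 - (-108 + 229/3) = -1240 - 1*(-95/3) = -1240 + 95/3 = -3625/3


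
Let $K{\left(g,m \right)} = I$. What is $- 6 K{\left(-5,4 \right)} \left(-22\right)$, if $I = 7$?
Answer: $924$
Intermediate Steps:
$K{\left(g,m \right)} = 7$
$- 6 K{\left(-5,4 \right)} \left(-22\right) = \left(-6\right) 7 \left(-22\right) = \left(-42\right) \left(-22\right) = 924$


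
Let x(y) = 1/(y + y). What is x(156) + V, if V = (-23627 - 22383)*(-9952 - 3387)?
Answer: 191482945681/312 ≈ 6.1373e+8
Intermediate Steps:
x(y) = 1/(2*y)
V = 613727390 (V = -46010*(-13339) = 613727390)
x(156) + V = (1/2)/156 + 613727390 = (1/2)*(1/156) + 613727390 = 1/312 + 613727390 = 191482945681/312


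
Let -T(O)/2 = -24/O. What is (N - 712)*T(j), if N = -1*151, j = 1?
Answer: -41424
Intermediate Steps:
T(O) = 48/O (T(O) = -(-48)/O = 48/O)
N = -151
(N - 712)*T(j) = (-151 - 712)*(48/1) = -41424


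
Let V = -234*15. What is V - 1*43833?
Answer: -47343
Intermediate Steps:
V = -3510
V - 1*43833 = -3510 - 1*43833 = -3510 - 43833 = -47343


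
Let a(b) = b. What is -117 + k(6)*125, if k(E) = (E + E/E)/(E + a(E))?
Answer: -529/12 ≈ -44.083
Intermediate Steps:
k(E) = (1 + E)/(2*E) (k(E) = (E + E/E)/(E + E) = (E + 1)/((2*E)) = (1 + E)*(1/(2*E)) = (1 + E)/(2*E))
-117 + k(6)*125 = -117 + ((½)*(1 + 6)/6)*125 = -117 + ((½)*(⅙)*7)*125 = -117 + (7/12)*125 = -117 + 875/12 = -529/12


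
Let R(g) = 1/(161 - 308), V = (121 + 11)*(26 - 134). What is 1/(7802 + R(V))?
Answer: 147/1146893 ≈ 0.00012817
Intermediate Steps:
V = -14256 (V = 132*(-108) = -14256)
R(g) = -1/147 (R(g) = 1/(-147) = -1/147)
1/(7802 + R(V)) = 1/(7802 - 1/147) = 1/(1146893/147) = 147/1146893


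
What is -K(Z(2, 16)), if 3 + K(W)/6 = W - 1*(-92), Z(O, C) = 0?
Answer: -534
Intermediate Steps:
K(W) = 534 + 6*W (K(W) = -18 + 6*(W - 1*(-92)) = -18 + 6*(W + 92) = -18 + 6*(92 + W) = -18 + (552 + 6*W) = 534 + 6*W)
-K(Z(2, 16)) = -(534 + 6*0) = -(534 + 0) = -1*534 = -534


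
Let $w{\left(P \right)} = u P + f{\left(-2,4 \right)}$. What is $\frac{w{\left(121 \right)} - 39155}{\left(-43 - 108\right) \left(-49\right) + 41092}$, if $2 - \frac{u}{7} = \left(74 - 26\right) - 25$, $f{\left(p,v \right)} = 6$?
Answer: $- \frac{56936}{48491} \approx -1.1742$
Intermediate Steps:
$u = -147$ ($u = 14 - 7 \left(\left(74 - 26\right) - 25\right) = 14 - 7 \left(48 - 25\right) = 14 - 161 = -147$)
$w{\left(P \right)} = 6 - 147 P$ ($w{\left(P \right)} = - 147 P + 6 = 6 - 147 P$)
$\frac{w{\left(121 \right)} - 39155}{\left(-43 - 108\right) \left(-49\right) + 41092} = \frac{\left(6 - 17787\right) - 39155}{\left(-43 - 108\right) \left(-49\right) + 41092} = \frac{\left(6 - 17787\right) - 39155}{\left(-151\right) \left(-49\right) + 41092} = \frac{-17781 - 39155}{7399 + 41092} = - \frac{56936}{48491}$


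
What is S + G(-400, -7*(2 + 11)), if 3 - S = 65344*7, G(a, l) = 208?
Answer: -457197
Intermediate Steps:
S = -457405 (S = 3 - 65344*7 = 3 - 1*457408 = 3 - 457408 = -457405)
S + G(-400, -7*(2 + 11)) = -457405 + 208 = -457197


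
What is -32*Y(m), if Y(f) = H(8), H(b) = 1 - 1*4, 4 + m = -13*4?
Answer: 96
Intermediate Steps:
m = -56 (m = -4 - 13*4 = -4 - 52 = -56)
H(b) = -3 (H(b) = 1 - 4 = -3)
Y(f) = -3
-32*Y(m) = -32*(-3) = 96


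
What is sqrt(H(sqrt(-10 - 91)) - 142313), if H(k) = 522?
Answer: 13*I*sqrt(839) ≈ 376.55*I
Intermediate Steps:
sqrt(H(sqrt(-10 - 91)) - 142313) = sqrt(522 - 142313) = sqrt(-141791) = 13*I*sqrt(839)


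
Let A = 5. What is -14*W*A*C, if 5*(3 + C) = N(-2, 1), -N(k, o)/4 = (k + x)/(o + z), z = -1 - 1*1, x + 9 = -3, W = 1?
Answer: 994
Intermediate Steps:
x = -12 (x = -9 - 3 = -12)
z = -2 (z = -1 - 1 = -2)
N(k, o) = -4*(-12 + k)/(-2 + o) (N(k, o) = -4*(k - 12)/(o - 2) = -4*(-12 + k)/(-2 + o))
C = -71/5 (C = -3 + (4*(12 - 1*(-2))/(-2 + 1))/5 = -3 + (4*(12 + 2)/(-1))/5 = -3 + (4*(-1)*14)/5 = -3 + (⅕)*(-56) = -3 - 56/5 = -71/5 ≈ -14.200)
-14*W*A*C = -14*1*5*(-71)/5 = -70*(-71)/5 = -14*(-71) = 994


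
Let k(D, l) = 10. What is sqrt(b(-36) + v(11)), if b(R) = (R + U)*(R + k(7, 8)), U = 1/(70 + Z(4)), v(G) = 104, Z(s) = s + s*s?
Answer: sqrt(233935)/15 ≈ 32.245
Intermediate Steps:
Z(s) = s + s**2
U = 1/90 (U = 1/(70 + 4*(1 + 4)) = 1/(70 + 4*5) = 1/(70 + 20) = 1/90 ≈ 0.011111)
b(R) = (10 + R)*(1/90 + R) (b(R) = (R + 1/90)*(R + 10) = (1/90 + R)*(10 + R) = (10 + R)*(1/90 + R))
sqrt(b(-36) + v(11)) = sqrt((1/9 + (-36)**2 + (901/90)*(-36)) + 104) = sqrt((1/9 + 1296 - 1802/5) + 104) = sqrt(42107/45 + 104) = sqrt(46787/45) = sqrt(233935)/15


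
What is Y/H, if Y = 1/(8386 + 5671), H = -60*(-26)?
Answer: 1/21928920 ≈ 4.5602e-8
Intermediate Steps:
H = 1560 (H = -10*(-156) = 1560)
Y = 1/14057 ≈ 7.1139e-5
Y/H = (1/14057)/1560 = (1/14057)*(1/1560) = 1/21928920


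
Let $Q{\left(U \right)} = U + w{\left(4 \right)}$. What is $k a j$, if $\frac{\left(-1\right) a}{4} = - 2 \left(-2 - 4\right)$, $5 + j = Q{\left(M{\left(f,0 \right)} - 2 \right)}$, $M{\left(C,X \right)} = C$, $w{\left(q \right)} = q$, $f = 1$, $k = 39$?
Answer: $3744$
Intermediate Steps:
$Q{\left(U \right)} = 4 + U$ ($Q{\left(U \right)} = U + 4 = 4 + U$)
$j = -2$ ($j = -5 + \left(4 + \left(1 - 2\right)\right) = -5 + \left(4 - 1\right) = -5 + 3 = -2$)
$a = -48$ ($a = - 4 \left(- 2 \left(-2 - 4\right)\right) = - 4 \left(\left(-2\right) \left(-6\right)\right) = \left(-4\right) 12 = -48$)
$k a j = 39 \left(\left(-48\right) \left(-2\right)\right) = 39 \cdot 96 = 3744$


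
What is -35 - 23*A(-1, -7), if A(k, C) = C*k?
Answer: -196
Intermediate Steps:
-35 - 23*A(-1, -7) = -35 - (-161)*(-1) = -35 - 23*7 = -35 - 161 = -196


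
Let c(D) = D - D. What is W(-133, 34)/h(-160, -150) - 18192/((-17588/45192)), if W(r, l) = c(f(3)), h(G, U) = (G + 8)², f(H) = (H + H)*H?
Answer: 205533216/4397 ≈ 46744.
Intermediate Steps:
f(H) = 2*H² (f(H) = (2*H)*H = 2*H²)
h(G, U) = (8 + G)²
c(D) = 0
W(r, l) = 0
W(-133, 34)/h(-160, -150) - 18192/((-17588/45192)) = 0/((8 - 160)²) - 18192/((-17588/45192)) = 0/((-152)²) - 18192/((-17588*1/45192)) = 0/23104 - 18192/(-4397/11298) = 0*(1/23104) - 18192*(-11298/4397) = 0 + 205533216/4397 = 205533216/4397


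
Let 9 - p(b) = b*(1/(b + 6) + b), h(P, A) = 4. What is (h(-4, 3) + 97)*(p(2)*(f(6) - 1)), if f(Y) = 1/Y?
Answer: -9595/24 ≈ -399.79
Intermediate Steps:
p(b) = 9 - b*(b + 1/(6 + b)) (p(b) = 9 - b*(1/(b + 6) + b) = 9 - b*(1/(6 + b) + b) = 9 - b*(b + 1/(6 + b)))
(h(-4, 3) + 97)*(p(2)*(f(6) - 1)) = (4 + 97)*(((54 - 1*2**3 - 6*2**2 + 8*2)/(6 + 2))*(1/6 - 1)) = 101*(((54 - 1*8 - 6*4 + 16)/8)*(1/6 - 1)) = 101*(((54 - 8 - 24 + 16)/8)*(-5/6)) = 101*(((1/8)*38)*(-5/6)) = 101*((19/4)*(-5/6)) = 101*(-95/24) = -9595/24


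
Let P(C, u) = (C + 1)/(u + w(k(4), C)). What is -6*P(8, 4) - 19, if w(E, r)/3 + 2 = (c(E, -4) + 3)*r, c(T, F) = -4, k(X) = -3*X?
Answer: -220/13 ≈ -16.923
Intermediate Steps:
w(E, r) = -6 - 3*r (w(E, r) = -6 + 3*((-4 + 3)*r) = -6 + 3*(-r) = -6 - 3*r)
P(C, u) = (1 + C)/(-6 + u - 3*C) (P(C, u) = (C + 1)/(u + (-6 - 3*C)) = (1 + C)/(-6 + u - 3*C))
-6*P(8, 4) - 19 = -6*(1 + 8)/(-6 + 4 - 3*8) - 19 = -6*9/(-6 + 4 - 24) - 19 = -6*9/(-26) - 19 = -(-3)*9/13 - 19 = -6*(-9/26) - 19 = 27/13 - 19 = -220/13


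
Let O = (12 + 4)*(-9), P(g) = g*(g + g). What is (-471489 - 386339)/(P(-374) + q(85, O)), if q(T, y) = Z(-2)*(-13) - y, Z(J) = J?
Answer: -428914/139961 ≈ -3.0645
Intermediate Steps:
P(g) = 2*g**2 (P(g) = g*(2*g) = 2*g**2)
O = -144 (O = 16*(-9) = -144)
q(T, y) = 26 - y (q(T, y) = -2*(-13) - y = 26 - y)
(-471489 - 386339)/(P(-374) + q(85, O)) = (-471489 - 386339)/(2*(-374)**2 + (26 - 1*(-144))) = -857828/(2*139876 + (26 + 144)) = -857828/(279752 + 170) = -857828/279922 = -857828*1/279922 = -428914/139961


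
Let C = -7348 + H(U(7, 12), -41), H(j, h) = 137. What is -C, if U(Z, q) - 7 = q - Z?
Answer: 7211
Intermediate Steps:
U(Z, q) = 7 + q - Z (U(Z, q) = 7 + (q - Z) = 7 + q - Z)
C = -7211 (C = -7348 + 137 = -7211)
-C = -1*(-7211) = 7211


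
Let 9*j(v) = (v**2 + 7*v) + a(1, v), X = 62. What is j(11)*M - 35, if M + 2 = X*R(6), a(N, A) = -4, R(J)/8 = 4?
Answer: 384193/9 ≈ 42688.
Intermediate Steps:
R(J) = 32 (R(J) = 8*4 = 32)
j(v) = -4/9 + v**2/9 + 7*v/9 (j(v) = ((v**2 + 7*v) - 4)/9 = (-4 + v**2 + 7*v)/9 = -4/9 + v**2/9 + 7*v/9)
M = 1982 (M = -2 + 62*32 = -2 + 1984 = 1982)
j(11)*M - 35 = (-4/9 + (1/9)*11**2 + (7/9)*11)*1982 - 35 = (-4/9 + (1/9)*121 + 77/9)*1982 - 35 = (-4/9 + 121/9 + 77/9)*1982 - 35 = (194/9)*1982 - 35 = 384508/9 - 35 = 384193/9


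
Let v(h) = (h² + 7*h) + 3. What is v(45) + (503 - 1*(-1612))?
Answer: 4458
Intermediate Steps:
v(h) = 3 + h² + 7*h
v(45) + (503 - 1*(-1612)) = (3 + 45² + 7*45) + (503 - 1*(-1612)) = (3 + 2025 + 315) + (503 + 1612) = 2343 + 2115 = 4458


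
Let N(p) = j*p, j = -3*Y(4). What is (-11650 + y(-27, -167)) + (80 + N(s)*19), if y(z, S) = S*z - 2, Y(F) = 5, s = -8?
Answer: -4783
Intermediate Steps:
y(z, S) = -2 + S*z
j = -15 (j = -3*5 = -15)
N(p) = -15*p
(-11650 + y(-27, -167)) + (80 + N(s)*19) = (-11650 + (-2 - 167*(-27))) + (80 - 15*(-8)*19) = (-11650 + (-2 + 4509)) + (80 + 120*19) = (-11650 + 4507) + (80 + 2280) = -7143 + 2360 = -4783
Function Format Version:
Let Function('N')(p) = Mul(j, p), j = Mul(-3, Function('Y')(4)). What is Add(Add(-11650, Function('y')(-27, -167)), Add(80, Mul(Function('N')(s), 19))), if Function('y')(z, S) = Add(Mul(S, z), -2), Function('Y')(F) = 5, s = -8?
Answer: -4783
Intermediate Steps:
Function('y')(z, S) = Add(-2, Mul(S, z))
j = -15 (j = Mul(-3, 5) = -15)
Function('N')(p) = Mul(-15, p)
Add(Add(-11650, Function('y')(-27, -167)), Add(80, Mul(Function('N')(s), 19))) = Add(Add(-11650, Add(-2, Mul(-167, -27))), Add(80, Mul(Mul(-15, -8), 19))) = Add(Add(-11650, Add(-2, 4509)), Add(80, Mul(120, 19))) = Add(Add(-11650, 4507), Add(80, 2280)) = Add(-7143, 2360) = -4783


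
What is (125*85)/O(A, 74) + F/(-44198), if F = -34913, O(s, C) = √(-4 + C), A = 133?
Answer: 34913/44198 + 2125*√70/14 ≈ 1270.7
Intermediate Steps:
(125*85)/O(A, 74) + F/(-44198) = (125*85)/(√(-4 + 74)) - 34913/(-44198) = 10625/(√70) - 34913*(-1/44198) = 10625*(√70/70) + 34913/44198 = 2125*√70/14 + 34913/44198 = 34913/44198 + 2125*√70/14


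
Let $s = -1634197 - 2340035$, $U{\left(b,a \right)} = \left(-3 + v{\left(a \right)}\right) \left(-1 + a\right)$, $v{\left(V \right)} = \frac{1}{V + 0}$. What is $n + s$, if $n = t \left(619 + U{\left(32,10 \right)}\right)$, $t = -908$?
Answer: $- \frac{22562926}{5} \approx -4.5126 \cdot 10^{6}$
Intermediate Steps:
$v{\left(V \right)} = \frac{1}{V}$
$U{\left(b,a \right)} = \left(-1 + a\right) \left(-3 + \frac{1}{a}\right)$ ($U{\left(b,a \right)} = \left(-3 + \frac{1}{a}\right) \left(-1 + a\right) = \left(-1 + a\right) \left(-3 + \frac{1}{a}\right)$)
$s = -3974232$
$n = - \frac{2691766}{5}$ ($n = - 908 \left(619 - \frac{261}{10}\right) = \left(-908\right) \frac{5929}{10} = - \frac{2691766}{5} \approx -5.3835 \cdot 10^{5}$)
$n + s = - \frac{2691766}{5} - 3974232 = - \frac{22562926}{5}$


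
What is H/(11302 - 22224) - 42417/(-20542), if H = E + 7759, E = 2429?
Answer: 126998289/112179862 ≈ 1.1321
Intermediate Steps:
H = 10188 (H = 2429 + 7759 = 10188)
H/(11302 - 22224) - 42417/(-20542) = 10188/(11302 - 22224) - 42417/(-20542) = 10188/(-10922) - 42417*(-1/20542) = 10188*(-1/10922) + 42417/20542 = -5094/5461 + 42417/20542 = 126998289/112179862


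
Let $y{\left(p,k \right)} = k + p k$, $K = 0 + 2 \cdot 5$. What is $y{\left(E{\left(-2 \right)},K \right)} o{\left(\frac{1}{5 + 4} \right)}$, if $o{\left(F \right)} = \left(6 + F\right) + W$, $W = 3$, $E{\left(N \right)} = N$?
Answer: $- \frac{820}{9} \approx -91.111$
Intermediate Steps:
$K = 10$ ($K = 0 + 10 = 10$)
$o{\left(F \right)} = 9 + F$ ($o{\left(F \right)} = \left(6 + F\right) + 3 = 9 + F$)
$y{\left(p,k \right)} = k + k p$
$y{\left(E{\left(-2 \right)},K \right)} o{\left(\frac{1}{5 + 4} \right)} = 10 \left(1 - 2\right) \left(9 + \frac{1}{5 + 4}\right) = 10 \left(-1\right) \left(9 + \frac{1}{9}\right) = - 10 \left(9 + \frac{1}{9}\right) = \left(-10\right) \frac{82}{9} = - \frac{820}{9}$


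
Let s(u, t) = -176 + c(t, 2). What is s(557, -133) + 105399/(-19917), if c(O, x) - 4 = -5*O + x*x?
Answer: 1088150/2213 ≈ 491.71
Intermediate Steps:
c(O, x) = 4 + x² - 5*O (c(O, x) = 4 + (-5*O + x*x) = 4 + (-5*O + x²) = 4 + (x² - 5*O) = 4 + x² - 5*O)
s(u, t) = -168 - 5*t (s(u, t) = -176 + (4 + 2² - 5*t) = -176 + (4 + 4 - 5*t) = -176 + (8 - 5*t) = -168 - 5*t)
s(557, -133) + 105399/(-19917) = (-168 - 5*(-133)) + 105399/(-19917) = (-168 + 665) + 105399*(-1/19917) = 497 - 11711/2213 = 1088150/2213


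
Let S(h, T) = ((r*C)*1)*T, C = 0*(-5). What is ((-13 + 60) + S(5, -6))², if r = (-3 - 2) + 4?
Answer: 2209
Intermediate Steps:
r = -1 (r = -5 + 4 = -1)
C = 0
S(h, T) = 0 (S(h, T) = (-1*0*1)*T = (0*1)*T = 0*T = 0)
((-13 + 60) + S(5, -6))² = ((-13 + 60) + 0)² = (47 + 0)² = 47² = 2209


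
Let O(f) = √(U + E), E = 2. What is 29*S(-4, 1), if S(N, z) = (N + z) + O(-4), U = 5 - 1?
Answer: -87 + 29*√6 ≈ -15.965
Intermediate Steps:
U = 4
O(f) = √6 (O(f) = √(4 + 2) = √6)
S(N, z) = N + z + √6 (S(N, z) = (N + z) + √6 = N + z + √6)
29*S(-4, 1) = 29*(-4 + 1 + √6) = 29*(-3 + √6) = -87 + 29*√6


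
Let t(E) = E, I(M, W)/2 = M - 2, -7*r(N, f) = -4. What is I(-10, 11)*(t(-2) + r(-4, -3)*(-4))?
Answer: 720/7 ≈ 102.86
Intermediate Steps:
r(N, f) = 4/7 (r(N, f) = -1/7*(-4) = 4/7)
I(M, W) = -4 + 2*M (I(M, W) = 2*(M - 2) = 2*(-2 + M) = -4 + 2*M)
I(-10, 11)*(t(-2) + r(-4, -3)*(-4)) = (-4 + 2*(-10))*(-2 + (4/7)*(-4)) = (-4 - 20)*(-2 - 16/7) = -24*(-30/7) = 720/7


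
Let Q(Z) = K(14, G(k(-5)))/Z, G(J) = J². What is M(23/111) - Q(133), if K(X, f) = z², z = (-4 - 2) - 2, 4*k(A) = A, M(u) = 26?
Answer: 3394/133 ≈ 25.519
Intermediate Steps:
k(A) = A/4
z = -8 (z = -6 - 2 = -8)
K(X, f) = 64 (K(X, f) = (-8)² = 64)
Q(Z) = 64/Z
M(23/111) - Q(133) = 26 - 64/133 = 3394/133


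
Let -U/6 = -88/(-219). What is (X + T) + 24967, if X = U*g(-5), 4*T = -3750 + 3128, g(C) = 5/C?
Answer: 3622831/146 ≈ 24814.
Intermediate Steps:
U = -176/73 (U = -(-528)/(-219) = -(-528)*(-1)/219 = -6*88/219 = -176/73 ≈ -2.4110)
T = -311/2 (T = (-3750 + 3128)/4 = (¼)*(-622) = -311/2 ≈ -155.50)
X = 176/73 (X = -880/(73*(-5)) = -880*(-1)/(73*5) = -176/73*(-1) = 176/73 ≈ 2.4110)
(X + T) + 24967 = (176/73 - 311/2) + 24967 = -22351/146 + 24967 = 3622831/146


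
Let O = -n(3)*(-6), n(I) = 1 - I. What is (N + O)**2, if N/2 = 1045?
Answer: 4318084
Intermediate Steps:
N = 2090 (N = 2*1045 = 2090)
O = -12 (O = -(1 - 1*3)*(-6) = -(1 - 3)*(-6) = -1*(-2)*(-6) = 2*(-6) = -12)
(N + O)**2 = (2090 - 12)**2 = 2078**2 = 4318084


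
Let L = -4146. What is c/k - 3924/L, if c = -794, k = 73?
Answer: -500912/50443 ≈ -9.9303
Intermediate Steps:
c/k - 3924/L = -794/73 - 3924/(-4146) = -794*1/73 - 3924*(-1/4146) = -794/73 + 654/691 = -500912/50443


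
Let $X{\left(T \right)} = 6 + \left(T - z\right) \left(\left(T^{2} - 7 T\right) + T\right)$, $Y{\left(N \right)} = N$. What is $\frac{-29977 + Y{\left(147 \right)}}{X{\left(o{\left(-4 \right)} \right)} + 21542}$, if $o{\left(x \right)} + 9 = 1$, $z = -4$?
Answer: $- \frac{2983}{2110} \approx -1.4137$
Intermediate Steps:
$o{\left(x \right)} = -8$ ($o{\left(x \right)} = -9 + 1 = -8$)
$X{\left(T \right)} = 6 + \left(4 + T\right) \left(T^{2} - 6 T\right)$ ($X{\left(T \right)} = 6 + \left(T - -4\right) \left(\left(T^{2} - 7 T\right) + T\right) = 6 + \left(T + 4\right) \left(T^{2} - 6 T\right) = 6 + \left(4 + T\right) \left(T^{2} - 6 T\right)$)
$\frac{-29977 + Y{\left(147 \right)}}{X{\left(o{\left(-4 \right)} \right)} + 21542} = \frac{-29977 + 147}{\left(6 + \left(-8\right)^{3} - -192 - 2 \left(-8\right)^{2}\right) + 21542} = - \frac{29830}{\left(6 - 512 + 192 - 128\right) + 21542} = - \frac{29830}{-442 + 21542} = - \frac{29830}{21100} = \left(-29830\right) \frac{1}{21100} = - \frac{2983}{2110}$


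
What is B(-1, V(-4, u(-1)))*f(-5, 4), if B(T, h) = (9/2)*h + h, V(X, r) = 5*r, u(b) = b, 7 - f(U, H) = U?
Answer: -330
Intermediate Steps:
f(U, H) = 7 - U
B(T, h) = 11*h/2 (B(T, h) = (9*(1/2))*h + h = 9*h/2 + h = 11*h/2)
B(-1, V(-4, u(-1)))*f(-5, 4) = (11*(5*(-1))/2)*(7 - 1*(-5)) = ((11/2)*(-5))*(7 + 5) = -55/2*12 = -330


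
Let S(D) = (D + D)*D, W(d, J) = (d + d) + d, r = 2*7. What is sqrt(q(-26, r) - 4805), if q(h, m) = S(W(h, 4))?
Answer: sqrt(7363) ≈ 85.808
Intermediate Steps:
r = 14
W(d, J) = 3*d (W(d, J) = 2*d + d = 3*d)
S(D) = 2*D**2 (S(D) = (2*D)*D = 2*D**2)
q(h, m) = 18*h**2 (q(h, m) = 2*(3*h)**2 = 2*(9*h**2) = 18*h**2)
sqrt(q(-26, r) - 4805) = sqrt(18*(-26)**2 - 4805) = sqrt(18*676 - 4805) = sqrt(12168 - 4805) = sqrt(7363)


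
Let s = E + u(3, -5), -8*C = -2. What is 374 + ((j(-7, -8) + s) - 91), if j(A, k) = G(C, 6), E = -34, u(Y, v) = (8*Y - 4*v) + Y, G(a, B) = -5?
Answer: 291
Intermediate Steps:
C = ¼ (C = -⅛*(-2) = ¼ ≈ 0.25000)
u(Y, v) = -4*v + 9*Y (u(Y, v) = (-4*v + 8*Y) + Y = -4*v + 9*Y)
j(A, k) = -5
s = 13 (s = -34 + (-4*(-5) + 9*3) = -34 + (20 + 27) = -34 + 47 = 13)
374 + ((j(-7, -8) + s) - 91) = 374 + ((-5 + 13) - 91) = 374 + (8 - 91) = 374 - 83 = 291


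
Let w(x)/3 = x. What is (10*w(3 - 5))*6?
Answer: -360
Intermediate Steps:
w(x) = 3*x
(10*w(3 - 5))*6 = (10*(3*(3 - 5)))*6 = (10*(3*(-2)))*6 = (10*(-6))*6 = -60*6 = -360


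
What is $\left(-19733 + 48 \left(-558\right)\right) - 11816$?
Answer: $-58333$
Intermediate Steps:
$\left(-19733 + 48 \left(-558\right)\right) - 11816 = \left(-19733 - 26784\right) - 11816 = -46517 - 11816 = -58333$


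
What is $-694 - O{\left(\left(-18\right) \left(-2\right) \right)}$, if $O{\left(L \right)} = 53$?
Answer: $-747$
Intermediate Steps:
$-694 - O{\left(\left(-18\right) \left(-2\right) \right)} = -694 - 53 = -747$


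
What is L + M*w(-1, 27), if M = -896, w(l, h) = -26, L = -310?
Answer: 22986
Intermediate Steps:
L + M*w(-1, 27) = -310 - 896*(-26) = -310 + 23296 = 22986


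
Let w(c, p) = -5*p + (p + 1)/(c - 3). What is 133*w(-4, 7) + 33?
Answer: -4774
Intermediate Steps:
w(c, p) = -5*p + (1 + p)/(-3 + c)
133*w(-4, 7) + 33 = 133*((1 + 16*7 - 5*(-4)*7)/(-3 - 4)) + 33 = 133*((1 + 112 + 140)/(-7)) + 33 = 133*(-1/7*253) + 33 = 133*(-253/7) + 33 = -4807 + 33 = -4774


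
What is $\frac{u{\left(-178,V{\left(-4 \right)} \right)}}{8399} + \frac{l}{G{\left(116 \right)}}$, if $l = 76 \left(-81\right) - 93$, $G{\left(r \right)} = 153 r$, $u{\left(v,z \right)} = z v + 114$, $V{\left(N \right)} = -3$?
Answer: $- \frac{13661549}{49688484} \approx -0.27494$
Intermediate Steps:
$u{\left(v,z \right)} = 114 + v z$ ($u{\left(v,z \right)} = v z + 114 = 114 + v z$)
$l = -6249$ ($l = -6156 - 93 = -6249$)
$\frac{u{\left(-178,V{\left(-4 \right)} \right)}}{8399} + \frac{l}{G{\left(116 \right)}} = \frac{114 - -534}{8399} - \frac{6249}{153 \cdot 116} = \left(114 + 534\right) \frac{1}{8399} - \frac{6249}{17748} = 648 \cdot \frac{1}{8399} - \frac{2083}{5916} = \frac{648}{8399} - \frac{2083}{5916} = - \frac{13661549}{49688484}$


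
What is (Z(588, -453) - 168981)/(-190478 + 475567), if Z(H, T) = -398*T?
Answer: 11313/285089 ≈ 0.039682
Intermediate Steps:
(Z(588, -453) - 168981)/(-190478 + 475567) = (-398*(-453) - 168981)/(-190478 + 475567) = (180294 - 168981)/285089 = 11313*(1/285089) = 11313/285089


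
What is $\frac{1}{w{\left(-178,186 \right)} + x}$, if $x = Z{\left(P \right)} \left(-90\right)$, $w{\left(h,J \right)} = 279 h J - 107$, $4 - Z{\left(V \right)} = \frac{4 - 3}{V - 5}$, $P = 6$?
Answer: $- \frac{1}{9237509} \approx -1.0825 \cdot 10^{-7}$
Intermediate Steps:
$Z{\left(V \right)} = 4 - \frac{1}{-5 + V}$ ($Z{\left(V \right)} = 4 - \frac{4 - 3}{V - 5} = 4 - 1 \frac{1}{-5 + V} = 4 - \frac{1}{-5 + V}$)
$w{\left(h,J \right)} = -107 + 279 J h$ ($w{\left(h,J \right)} = 279 J h - 107 = -107 + 279 J h$)
$x = -270$ ($x = \frac{-21 + 4 \cdot 6}{-5 + 6} \left(-90\right) = \frac{-21 + 24}{1} \left(-90\right) = 1 \cdot 3 \left(-90\right) = 3 \left(-90\right) = -270$)
$\frac{1}{w{\left(-178,186 \right)} + x} = \frac{1}{\left(-107 + 279 \cdot 186 \left(-178\right)\right) - 270} = \frac{1}{\left(-107 - 9237132\right) - 270} = \frac{1}{-9237239 - 270} = \frac{1}{-9237509} = - \frac{1}{9237509}$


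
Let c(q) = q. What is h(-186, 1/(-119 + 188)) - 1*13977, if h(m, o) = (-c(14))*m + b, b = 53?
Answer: -11320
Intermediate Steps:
h(m, o) = 53 - 14*m (h(m, o) = (-1*14)*m + 53 = -14*m + 53 = 53 - 14*m)
h(-186, 1/(-119 + 188)) - 1*13977 = (53 - 14*(-186)) - 1*13977 = (53 + 2604) - 13977 = 2657 - 13977 = -11320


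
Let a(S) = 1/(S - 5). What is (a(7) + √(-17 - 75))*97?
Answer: 97/2 + 194*I*√23 ≈ 48.5 + 930.39*I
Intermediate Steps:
a(S) = 1/(-5 + S)
(a(7) + √(-17 - 75))*97 = (1/(-5 + 7) + √(-17 - 75))*97 = (1/2 + √(-92))*97 = (½ + 2*I*√23)*97 = 97/2 + 194*I*√23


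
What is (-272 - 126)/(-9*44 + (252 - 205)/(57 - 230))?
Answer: 68854/68555 ≈ 1.0044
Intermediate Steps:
(-272 - 126)/(-9*44 + (252 - 205)/(57 - 230)) = -398/(-396 + 47/(-173)) = -398/(-396 + 47*(-1/173)) = -398/(-396 - 47/173) = -398/(-68555/173) = -398*(-173/68555) = 68854/68555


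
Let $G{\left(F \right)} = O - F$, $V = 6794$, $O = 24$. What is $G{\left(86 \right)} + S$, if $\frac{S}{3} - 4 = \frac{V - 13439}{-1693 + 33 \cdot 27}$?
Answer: $- \frac{20165}{802} \approx -25.143$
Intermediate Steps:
$G{\left(F \right)} = 24 - F$
$S = \frac{29559}{802}$ ($S = 12 + 3 \frac{6794 - 13439}{-1693 + 33 \cdot 27} = 12 + 3 \left(- \frac{6645}{-1693 + 891}\right) = 12 + 3 \left(- \frac{6645}{-802}\right) = 12 + 3 \left(\left(-6645\right) \left(- \frac{1}{802}\right)\right) = 12 + 3 \cdot \frac{6645}{802} = 12 + \frac{19935}{802} = \frac{29559}{802} \approx 36.857$)
$G{\left(86 \right)} + S = \left(24 - 86\right) + \frac{29559}{802} = -62 + \frac{29559}{802} = - \frac{20165}{802}$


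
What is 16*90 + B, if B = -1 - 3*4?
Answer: 1427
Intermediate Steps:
B = -13 (B = -1 - 12 = -13)
16*90 + B = 16*90 - 13 = 1440 - 13 = 1427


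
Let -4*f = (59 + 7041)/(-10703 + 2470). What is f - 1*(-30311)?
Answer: 249552238/8233 ≈ 30311.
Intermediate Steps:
f = 1775/8233 (f = -(59 + 7041)/(4*(-10703 + 2470)) = -1775/(-8233) = -1775*(-1)/8233 = -¼*(-7100/8233) = 1775/8233 ≈ 0.21560)
f - 1*(-30311) = 1775/8233 - 1*(-30311) = 1775/8233 + 30311 = 249552238/8233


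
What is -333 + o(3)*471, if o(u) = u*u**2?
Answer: 12384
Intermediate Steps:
o(u) = u**3
-333 + o(3)*471 = -333 + 3**3*471 = -333 + 27*471 = -333 + 12717 = 12384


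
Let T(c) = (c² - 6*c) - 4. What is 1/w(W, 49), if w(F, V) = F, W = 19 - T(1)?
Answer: 1/28 ≈ 0.035714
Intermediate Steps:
T(c) = -4 + c² - 6*c
W = 28 (W = 19 - (-4 + 1² - 6*1) = 19 - (-4 + 1 - 6) = 19 - 1*(-9) = 19 + 9 = 28)
1/w(W, 49) = 1/28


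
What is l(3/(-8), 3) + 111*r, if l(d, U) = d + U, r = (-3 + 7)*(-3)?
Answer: -10635/8 ≈ -1329.4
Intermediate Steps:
r = -12 (r = 4*(-3) = -12)
l(d, U) = U + d
l(3/(-8), 3) + 111*r = (3 + 3/(-8)) + 111*(-12) = (3 + 3*(-1/8)) - 1332 = (3 - 3/8) - 1332 = 21/8 - 1332 = -10635/8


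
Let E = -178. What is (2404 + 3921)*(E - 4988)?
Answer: -32674950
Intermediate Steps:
(2404 + 3921)*(E - 4988) = (2404 + 3921)*(-178 - 4988) = 6325*(-5166) = -32674950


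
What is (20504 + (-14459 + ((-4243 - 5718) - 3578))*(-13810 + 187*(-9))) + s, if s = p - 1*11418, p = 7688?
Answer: 433789788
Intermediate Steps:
s = -3730 (s = 7688 - 1*11418 = 7688 - 11418 = -3730)
(20504 + (-14459 + ((-4243 - 5718) - 3578))*(-13810 + 187*(-9))) + s = (20504 + (-14459 + ((-4243 - 5718) - 3578))*(-13810 + 187*(-9))) - 3730 = (20504 + (-14459 + (-9961 - 3578))*(-13810 - 1683)) - 3730 = (20504 + (-14459 - 13539)*(-15493)) - 3730 = (20504 - 27998*(-15493)) - 3730 = (20504 + 433773014) - 3730 = 433793518 - 3730 = 433789788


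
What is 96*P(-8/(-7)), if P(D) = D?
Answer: 768/7 ≈ 109.71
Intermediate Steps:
96*P(-8/(-7)) = 96*(-8/(-7)) = 96*(-8*(-⅐)) = 96*(8/7) = 768/7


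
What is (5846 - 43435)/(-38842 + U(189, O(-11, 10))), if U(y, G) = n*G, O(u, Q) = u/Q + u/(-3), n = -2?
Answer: 563835/582707 ≈ 0.96761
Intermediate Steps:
O(u, Q) = -u/3 + u/Q (O(u, Q) = u/Q + u*(-1/3) = u/Q - u/3 = -u/3 + u/Q)
U(y, G) = -2*G
(5846 - 43435)/(-38842 + U(189, O(-11, 10))) = (5846 - 43435)/(-38842 - 2*(-1/3*(-11) - 11/10)) = -37589/(-38842 - 2*(11/3 - 11*1/10)) = -37589/(-38842 - 2*(11/3 - 11/10)) = -37589/(-38842 - 2*77/30) = -37589/(-38842 - 77/15) = -37589/(-582707/15) = -37589*(-15/582707) = 563835/582707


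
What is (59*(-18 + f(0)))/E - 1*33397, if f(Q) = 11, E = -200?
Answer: -6678987/200 ≈ -33395.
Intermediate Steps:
(59*(-18 + f(0)))/E - 1*33397 = (59*(-18 + 11))/(-200) - 1*33397 = (59*(-7))*(-1/200) - 33397 = -413*(-1/200) - 33397 = 413/200 - 33397 = -6678987/200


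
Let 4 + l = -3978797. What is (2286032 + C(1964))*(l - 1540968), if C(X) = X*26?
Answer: -12900230050824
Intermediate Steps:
l = -3978801 (l = -4 - 3978797 = -3978801)
C(X) = 26*X
(2286032 + C(1964))*(l - 1540968) = (2286032 + 26*1964)*(-3978801 - 1540968) = (2286032 + 51064)*(-5519769) = 2337096*(-5519769) = -12900230050824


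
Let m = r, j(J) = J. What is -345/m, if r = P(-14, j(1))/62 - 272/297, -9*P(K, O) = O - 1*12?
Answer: 6352830/16501 ≈ 385.00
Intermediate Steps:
P(K, O) = 4/3 - O/9 (P(K, O) = -(O - 1*12)/9 = -(O - 12)/9 = -(-12 + O)/9 = 4/3 - O/9)
r = -16501/18414 (r = (4/3 - ⅑*1)/62 - 272/297 = (4/3 - ⅑)*(1/62) - 272*1/297 = (11/9)*(1/62) - 272/297 = 11/558 - 272/297 = -16501/18414 ≈ -0.89611)
m = -16501/18414 ≈ -0.89611
-345/m = -345/(-16501/18414) = -345*(-18414/16501) = 6352830/16501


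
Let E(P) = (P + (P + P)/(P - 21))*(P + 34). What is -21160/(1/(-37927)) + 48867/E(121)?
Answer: 51175269913330/63767 ≈ 8.0254e+8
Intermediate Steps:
E(P) = (34 + P)*(P + 2*P/(-21 + P)) (E(P) = (P + (2*P)/(-21 + P))*(34 + P) = (P + 2*P/(-21 + P))*(34 + P) = (34 + P)*(P + 2*P/(-21 + P)))
-21160/(1/(-37927)) + 48867/E(121) = -21160/(1/(-37927)) + 48867/((121*(-646 + 121² + 15*121)/(-21 + 121))) = -21160/(-1/37927) + 48867/((121*(-646 + 14641 + 1815)/100)) = -21160*(-37927) + 48867/((121*(1/100)*15810)) = 802535320 + 48867/(191301/10) = 802535320 + 48867*(10/191301) = 802535320 + 162890/63767 = 51175269913330/63767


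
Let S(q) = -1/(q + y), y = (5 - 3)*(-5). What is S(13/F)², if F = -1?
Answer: 1/529 ≈ 0.0018904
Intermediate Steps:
y = -10 (y = 2*(-5) = -10)
S(q) = -1/(-10 + q) (S(q) = -1/(q - 10) = -1/(-10 + q))
S(13/F)² = (-1/(-10 + 13/(-1)))² = (-1/(-10 + 13*(-1)))² = (-1/(-10 - 13))² = (-1/(-23))² = (-1*(-1/23))² = (1/23)² = 1/529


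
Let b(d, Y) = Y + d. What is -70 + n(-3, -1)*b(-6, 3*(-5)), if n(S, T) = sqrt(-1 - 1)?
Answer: -70 - 21*I*sqrt(2) ≈ -70.0 - 29.698*I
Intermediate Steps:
n(S, T) = I*sqrt(2) (n(S, T) = sqrt(-2) = I*sqrt(2))
-70 + n(-3, -1)*b(-6, 3*(-5)) = -70 + (I*sqrt(2))*(3*(-5) - 6) = -70 + (I*sqrt(2))*(-15 - 6) = -70 + (I*sqrt(2))*(-21) = -70 - 21*I*sqrt(2)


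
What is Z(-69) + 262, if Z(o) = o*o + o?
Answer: 4954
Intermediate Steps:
Z(o) = o + o**2 (Z(o) = o**2 + o = o + o**2)
Z(-69) + 262 = -69*(1 - 69) + 262 = -69*(-68) + 262 = 4692 + 262 = 4954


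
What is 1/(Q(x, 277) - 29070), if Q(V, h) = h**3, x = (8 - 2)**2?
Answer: 1/21224863 ≈ 4.7115e-8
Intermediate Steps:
x = 36 (x = 6**2 = 36)
1/(Q(x, 277) - 29070) = 1/(277**3 - 29070) = 1/(21253933 - 29070) = 1/21224863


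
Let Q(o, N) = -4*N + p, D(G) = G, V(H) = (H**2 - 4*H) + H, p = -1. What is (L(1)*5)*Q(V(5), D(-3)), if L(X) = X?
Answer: 55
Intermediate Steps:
V(H) = H**2 - 3*H
Q(o, N) = -1 - 4*N (Q(o, N) = -4*N - 1 = -1 - 4*N)
(L(1)*5)*Q(V(5), D(-3)) = (1*5)*(-1 - 4*(-3)) = 5*(-1 + 12) = 5*11 = 55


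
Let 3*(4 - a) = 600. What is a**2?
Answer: 38416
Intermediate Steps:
a = -196 (a = 4 - 1/3*600 = 4 - 200 = -196)
a**2 = (-196)**2 = 38416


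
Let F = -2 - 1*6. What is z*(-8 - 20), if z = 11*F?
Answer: 2464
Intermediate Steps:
F = -8 (F = -2 - 6 = -8)
z = -88 (z = 11*(-8) = -88)
z*(-8 - 20) = -88*(-8 - 20) = -88*(-28) = 2464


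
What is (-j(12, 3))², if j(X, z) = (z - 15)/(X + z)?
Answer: 16/25 ≈ 0.64000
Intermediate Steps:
j(X, z) = (-15 + z)/(X + z)
(-j(12, 3))² = (-(-15 + 3)/(12 + 3))² = (-(-12)/15)² = (-1*(-⅘))² = (⅘)² = 16/25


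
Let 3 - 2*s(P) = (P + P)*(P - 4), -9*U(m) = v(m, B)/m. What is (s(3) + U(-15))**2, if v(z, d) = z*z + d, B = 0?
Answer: 1369/36 ≈ 38.028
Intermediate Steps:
v(z, d) = d + z**2 (v(z, d) = z**2 + d = d + z**2)
U(m) = -m/9 (U(m) = -(0 + m**2)/(9*m) = -m**2/(9*m) = -m/9)
s(P) = 3/2 - P*(-4 + P) (s(P) = 3/2 - (P + P)*(P - 4)/2 = 3/2 - 2*P*(-4 + P)/2 = 3/2 - P*(-4 + P))
(s(3) + U(-15))**2 = ((3/2 - 1*3**2 + 4*3) - 1/9*(-15))**2 = ((3/2 - 1*9 + 12) + 5/3)**2 = ((3/2 - 9 + 12) + 5/3)**2 = (9/2 + 5/3)**2 = (37/6)**2 = 1369/36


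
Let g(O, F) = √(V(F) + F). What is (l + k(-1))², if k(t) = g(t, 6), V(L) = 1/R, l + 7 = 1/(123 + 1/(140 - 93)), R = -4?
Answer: 456643398/8357881 - 40427*√23/5782 ≈ 21.104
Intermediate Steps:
l = -40427/5782 (l = -7 + 1/(123 + 1/(140 - 93)) = -7 + 1/(123 + 1/47) = -7 + 1/(5782/47) = -7 + 47/5782 = -40427/5782 ≈ -6.9919)
V(L) = -¼ (V(L) = 1/(-4) = -¼)
g(O, F) = √(-¼ + F)
k(t) = √23/2 (k(t) = √(-1 + 4*6)/2 = √(-1 + 24)/2 = √23/2)
(l + k(-1))² = (-40427/5782 + √23/2)²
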